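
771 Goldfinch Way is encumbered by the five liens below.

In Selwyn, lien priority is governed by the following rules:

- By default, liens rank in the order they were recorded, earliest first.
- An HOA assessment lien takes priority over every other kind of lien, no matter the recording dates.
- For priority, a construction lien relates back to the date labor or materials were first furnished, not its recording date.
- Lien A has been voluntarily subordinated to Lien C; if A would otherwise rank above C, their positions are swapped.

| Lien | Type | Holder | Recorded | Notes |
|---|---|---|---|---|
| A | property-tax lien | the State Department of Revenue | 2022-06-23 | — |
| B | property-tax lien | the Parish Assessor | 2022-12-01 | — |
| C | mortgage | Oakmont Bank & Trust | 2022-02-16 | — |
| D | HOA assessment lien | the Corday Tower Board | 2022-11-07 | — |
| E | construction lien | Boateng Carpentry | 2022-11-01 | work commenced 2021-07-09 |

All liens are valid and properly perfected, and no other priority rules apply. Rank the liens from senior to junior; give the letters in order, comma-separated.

D, E, C, A, B

Adjusting effective dates: E's effective date is 2021-07-09, when work began.
D, as an HOA assessment lien, has superpriority and ranks first.
Among the remaining liens, by effective date: E (2021-07-09), C (2022-02-16), A (2022-06-23), B (2022-12-01).
A is already junior to C, so the subordination agreement changes nothing.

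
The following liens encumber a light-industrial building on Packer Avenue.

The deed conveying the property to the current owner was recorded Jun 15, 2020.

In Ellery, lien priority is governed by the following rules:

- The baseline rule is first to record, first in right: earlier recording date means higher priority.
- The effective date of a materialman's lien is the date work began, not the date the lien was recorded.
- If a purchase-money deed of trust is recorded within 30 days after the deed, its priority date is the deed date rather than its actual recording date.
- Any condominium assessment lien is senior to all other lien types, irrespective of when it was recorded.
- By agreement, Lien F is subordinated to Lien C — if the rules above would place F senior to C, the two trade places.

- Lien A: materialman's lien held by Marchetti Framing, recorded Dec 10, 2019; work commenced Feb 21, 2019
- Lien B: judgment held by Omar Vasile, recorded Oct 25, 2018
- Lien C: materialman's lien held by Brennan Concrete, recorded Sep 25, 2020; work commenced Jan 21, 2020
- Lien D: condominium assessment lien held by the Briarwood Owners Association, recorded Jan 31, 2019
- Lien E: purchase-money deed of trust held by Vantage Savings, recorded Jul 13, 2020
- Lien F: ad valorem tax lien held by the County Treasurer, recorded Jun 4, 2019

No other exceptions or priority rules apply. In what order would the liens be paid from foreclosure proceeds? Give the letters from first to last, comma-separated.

D, B, A, C, F, E

Adjusting effective dates: A is treated as recorded Feb 21, 2019, the work-commencement date; C is treated as recorded Jan 21, 2020, the work-commencement date; E relates back to the deed date Jun 15, 2020.
D is a condominium assessment lien, so it outranks all other liens regardless of date.
Remaining liens by effective date: B (Oct 25, 2018), A (Feb 21, 2019), F (Jun 4, 2019), C (Jan 21, 2020), E (Jun 15, 2020).
F would otherwise be senior to C, so under the subordination agreement F and C exchange positions.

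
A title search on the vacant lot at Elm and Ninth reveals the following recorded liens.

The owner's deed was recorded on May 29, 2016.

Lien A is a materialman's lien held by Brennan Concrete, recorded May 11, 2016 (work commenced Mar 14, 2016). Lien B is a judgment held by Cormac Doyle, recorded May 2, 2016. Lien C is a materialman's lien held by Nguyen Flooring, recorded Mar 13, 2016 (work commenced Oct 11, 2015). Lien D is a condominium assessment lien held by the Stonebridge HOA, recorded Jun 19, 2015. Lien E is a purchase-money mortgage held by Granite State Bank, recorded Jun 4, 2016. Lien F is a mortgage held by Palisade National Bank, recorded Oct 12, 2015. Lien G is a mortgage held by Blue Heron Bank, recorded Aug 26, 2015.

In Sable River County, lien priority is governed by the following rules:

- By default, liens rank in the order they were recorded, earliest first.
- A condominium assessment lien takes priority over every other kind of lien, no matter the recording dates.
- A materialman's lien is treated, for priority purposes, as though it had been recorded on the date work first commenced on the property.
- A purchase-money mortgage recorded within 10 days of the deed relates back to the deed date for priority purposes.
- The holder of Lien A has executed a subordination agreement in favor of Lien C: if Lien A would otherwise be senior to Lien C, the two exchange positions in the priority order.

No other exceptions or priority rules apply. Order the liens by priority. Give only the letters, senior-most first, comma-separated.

Adjusting effective dates: A's effective date is Mar 14, 2016, when work began; C is treated as recorded Oct 11, 2015, the work-commencement date; E was recorded within the 10-day window, so its effective date is the deed date May 29, 2016.
D, as a condominium assessment lien, has superpriority and ranks first.
Remaining liens by effective date: G (Aug 26, 2015), C (Oct 11, 2015), F (Oct 12, 2015), A (Mar 14, 2016), B (May 2, 2016), E (May 29, 2016).
A is already junior to C, so the subordination agreement changes nothing.

D, G, C, F, A, B, E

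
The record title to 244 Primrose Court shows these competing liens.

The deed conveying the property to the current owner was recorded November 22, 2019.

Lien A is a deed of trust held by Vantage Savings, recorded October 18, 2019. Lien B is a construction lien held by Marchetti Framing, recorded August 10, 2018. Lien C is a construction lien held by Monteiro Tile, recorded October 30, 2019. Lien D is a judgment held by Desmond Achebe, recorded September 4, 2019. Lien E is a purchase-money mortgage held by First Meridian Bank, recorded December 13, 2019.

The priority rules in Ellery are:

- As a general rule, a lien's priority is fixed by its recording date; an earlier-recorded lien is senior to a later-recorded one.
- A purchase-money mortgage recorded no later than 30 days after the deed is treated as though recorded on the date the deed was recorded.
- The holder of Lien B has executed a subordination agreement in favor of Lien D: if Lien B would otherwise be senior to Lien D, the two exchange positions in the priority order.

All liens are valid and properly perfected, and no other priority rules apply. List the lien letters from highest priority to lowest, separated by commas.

First, effective dates: E's effective date is the deed date, November 22, 2019.
By effective date, earliest first: B (August 10, 2018), D (September 4, 2019), A (October 18, 2019), C (October 30, 2019), E (November 22, 2019).
B is senior to D before the subordination, so the two trade places.

D, B, A, C, E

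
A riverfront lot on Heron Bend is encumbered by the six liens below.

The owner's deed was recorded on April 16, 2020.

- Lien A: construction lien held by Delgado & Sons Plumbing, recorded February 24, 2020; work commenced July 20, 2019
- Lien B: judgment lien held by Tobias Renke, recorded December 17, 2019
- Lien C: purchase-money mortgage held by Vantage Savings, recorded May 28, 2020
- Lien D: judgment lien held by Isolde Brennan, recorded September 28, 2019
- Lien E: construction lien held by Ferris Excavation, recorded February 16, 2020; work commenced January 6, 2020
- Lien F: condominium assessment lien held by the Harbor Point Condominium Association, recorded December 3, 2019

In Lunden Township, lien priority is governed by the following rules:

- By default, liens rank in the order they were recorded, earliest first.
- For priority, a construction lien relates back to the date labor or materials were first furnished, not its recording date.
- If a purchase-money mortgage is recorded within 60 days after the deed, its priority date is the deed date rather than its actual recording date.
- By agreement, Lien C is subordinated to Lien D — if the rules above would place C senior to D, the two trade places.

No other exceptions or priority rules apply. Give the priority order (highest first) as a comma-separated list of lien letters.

Adjusting effective dates: A's effective date is July 20, 2019, when work began; C relates back to the deed date April 16, 2020; E relates back to January 6, 2020 (work commenced).
Sorted by effective date: A (July 20, 2019), D (September 28, 2019), F (December 3, 2019), B (December 17, 2019), E (January 6, 2020), C (April 16, 2020).
C is already junior to D, so the subordination agreement changes nothing.

A, D, F, B, E, C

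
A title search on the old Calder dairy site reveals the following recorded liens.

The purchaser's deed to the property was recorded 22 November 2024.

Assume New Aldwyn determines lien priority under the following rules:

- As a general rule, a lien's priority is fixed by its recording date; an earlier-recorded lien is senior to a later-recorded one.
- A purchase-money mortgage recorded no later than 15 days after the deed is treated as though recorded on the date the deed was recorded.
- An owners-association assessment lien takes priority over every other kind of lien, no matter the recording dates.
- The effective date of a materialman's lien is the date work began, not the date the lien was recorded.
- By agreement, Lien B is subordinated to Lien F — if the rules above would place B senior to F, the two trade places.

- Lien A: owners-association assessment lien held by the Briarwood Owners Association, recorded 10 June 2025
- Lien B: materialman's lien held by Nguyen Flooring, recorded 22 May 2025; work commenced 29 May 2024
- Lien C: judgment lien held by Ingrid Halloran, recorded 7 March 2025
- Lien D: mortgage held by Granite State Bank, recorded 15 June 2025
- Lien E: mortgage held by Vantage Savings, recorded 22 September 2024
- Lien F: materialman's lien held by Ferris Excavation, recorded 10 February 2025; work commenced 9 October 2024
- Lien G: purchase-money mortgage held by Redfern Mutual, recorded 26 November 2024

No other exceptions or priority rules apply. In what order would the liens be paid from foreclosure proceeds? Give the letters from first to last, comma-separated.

Adjusting effective dates: B's effective date is 29 May 2024, when work began; F relates back to 9 October 2024 (work commenced); G's effective date is the deed date, 22 November 2024.
As an owners-association assessment lien, A is senior to every other lien.
Among the remaining liens, by effective date: B (29 May 2024), E (22 September 2024), F (9 October 2024), G (22 November 2024), C (7 March 2025), D (15 June 2025).
B is senior to F before the subordination, so the two trade places.

A, F, E, B, G, C, D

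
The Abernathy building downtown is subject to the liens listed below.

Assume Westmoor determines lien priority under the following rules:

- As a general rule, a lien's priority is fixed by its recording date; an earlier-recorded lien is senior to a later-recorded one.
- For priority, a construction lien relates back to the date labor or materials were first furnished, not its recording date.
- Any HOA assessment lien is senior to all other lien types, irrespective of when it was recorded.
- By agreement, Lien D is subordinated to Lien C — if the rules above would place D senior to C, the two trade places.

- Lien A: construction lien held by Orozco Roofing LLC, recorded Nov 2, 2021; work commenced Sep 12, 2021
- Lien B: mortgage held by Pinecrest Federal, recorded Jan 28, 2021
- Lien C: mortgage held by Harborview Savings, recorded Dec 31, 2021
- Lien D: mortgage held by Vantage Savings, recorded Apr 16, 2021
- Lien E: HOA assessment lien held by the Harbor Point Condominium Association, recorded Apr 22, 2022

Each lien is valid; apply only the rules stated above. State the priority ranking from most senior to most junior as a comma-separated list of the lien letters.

Effective dates: A relates back to Sep 12, 2021 (work commenced).
E, as an HOA assessment lien, has superpriority and ranks first.
Among the remaining liens, by effective date: B (Jan 28, 2021), D (Apr 16, 2021), A (Sep 12, 2021), C (Dec 31, 2021).
The subordination applies — D was senior to C — so D and C swap.

E, B, C, A, D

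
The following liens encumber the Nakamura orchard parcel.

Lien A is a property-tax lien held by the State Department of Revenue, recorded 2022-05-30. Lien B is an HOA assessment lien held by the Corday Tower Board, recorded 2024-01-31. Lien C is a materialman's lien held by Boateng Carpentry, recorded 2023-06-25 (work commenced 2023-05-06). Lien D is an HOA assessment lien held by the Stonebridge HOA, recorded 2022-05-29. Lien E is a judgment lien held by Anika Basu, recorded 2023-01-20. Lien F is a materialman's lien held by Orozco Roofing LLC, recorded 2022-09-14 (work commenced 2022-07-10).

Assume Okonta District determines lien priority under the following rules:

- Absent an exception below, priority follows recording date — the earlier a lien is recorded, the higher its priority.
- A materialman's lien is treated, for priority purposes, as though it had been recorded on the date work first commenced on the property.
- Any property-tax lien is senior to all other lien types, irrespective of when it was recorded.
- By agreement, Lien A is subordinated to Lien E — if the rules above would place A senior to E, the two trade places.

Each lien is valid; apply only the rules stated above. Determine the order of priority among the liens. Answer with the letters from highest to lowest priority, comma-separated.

Effective dates: C relates back to 2023-05-06 (work commenced); F relates back to 2022-07-10 (work commenced).
A is a property-tax lien and takes priority over every other lien.
The other liens, earliest effective date first: D (2022-05-29), F (2022-07-10), E (2023-01-20), C (2023-05-06), B (2024-01-31).
A would otherwise be senior to E, so under the subordination agreement A and E exchange positions.

E, D, F, A, C, B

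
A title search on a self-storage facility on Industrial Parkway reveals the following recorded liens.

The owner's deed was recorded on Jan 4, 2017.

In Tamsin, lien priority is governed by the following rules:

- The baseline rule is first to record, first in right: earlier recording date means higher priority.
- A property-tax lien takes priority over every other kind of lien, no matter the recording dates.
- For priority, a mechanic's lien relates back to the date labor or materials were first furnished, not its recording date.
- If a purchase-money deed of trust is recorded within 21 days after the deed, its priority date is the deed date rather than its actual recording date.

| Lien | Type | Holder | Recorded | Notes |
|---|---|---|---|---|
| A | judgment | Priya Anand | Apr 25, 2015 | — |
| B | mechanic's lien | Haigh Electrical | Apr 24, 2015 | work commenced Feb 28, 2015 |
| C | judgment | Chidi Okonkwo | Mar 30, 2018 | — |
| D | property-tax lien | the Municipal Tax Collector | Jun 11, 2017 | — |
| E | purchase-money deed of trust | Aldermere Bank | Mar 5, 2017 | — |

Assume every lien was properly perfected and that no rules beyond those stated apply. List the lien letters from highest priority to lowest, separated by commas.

Adjusting effective dates: B relates back to Feb 28, 2015 (work commenced); E was recorded 60 days after the deed — beyond 21 days — so no relation-back applies.
As a property-tax lien, D is senior to every other lien.
The other liens, earliest effective date first: B (Feb 28, 2015), A (Apr 25, 2015), E (Mar 5, 2017), C (Mar 30, 2018).

D, B, A, E, C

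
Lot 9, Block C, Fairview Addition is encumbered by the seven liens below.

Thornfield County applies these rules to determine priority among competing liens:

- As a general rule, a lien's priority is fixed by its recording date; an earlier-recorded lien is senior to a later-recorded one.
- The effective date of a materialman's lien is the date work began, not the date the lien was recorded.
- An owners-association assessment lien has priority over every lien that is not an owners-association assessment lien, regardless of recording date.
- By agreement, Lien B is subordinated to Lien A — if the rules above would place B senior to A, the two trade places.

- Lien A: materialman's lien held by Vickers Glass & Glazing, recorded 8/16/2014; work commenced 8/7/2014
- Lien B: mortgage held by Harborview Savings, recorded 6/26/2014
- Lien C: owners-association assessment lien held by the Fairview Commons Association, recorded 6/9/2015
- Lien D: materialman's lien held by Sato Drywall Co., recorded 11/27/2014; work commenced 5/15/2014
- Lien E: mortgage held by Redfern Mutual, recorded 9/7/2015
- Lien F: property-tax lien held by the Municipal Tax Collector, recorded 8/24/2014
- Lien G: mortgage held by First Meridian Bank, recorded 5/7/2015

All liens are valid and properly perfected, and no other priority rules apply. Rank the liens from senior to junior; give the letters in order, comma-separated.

Effective dates: A is treated as recorded 8/7/2014, the work-commencement date; D relates back to 5/15/2014 (work commenced).
C, as an owners-association assessment lien, has superpriority and ranks first.
Among the remaining liens, by effective date: D (5/15/2014), B (6/26/2014), A (8/7/2014), F (8/24/2014), G (5/7/2015), E (9/7/2015).
B would otherwise be senior to A, so under the subordination agreement B and A exchange positions.

C, D, A, B, F, G, E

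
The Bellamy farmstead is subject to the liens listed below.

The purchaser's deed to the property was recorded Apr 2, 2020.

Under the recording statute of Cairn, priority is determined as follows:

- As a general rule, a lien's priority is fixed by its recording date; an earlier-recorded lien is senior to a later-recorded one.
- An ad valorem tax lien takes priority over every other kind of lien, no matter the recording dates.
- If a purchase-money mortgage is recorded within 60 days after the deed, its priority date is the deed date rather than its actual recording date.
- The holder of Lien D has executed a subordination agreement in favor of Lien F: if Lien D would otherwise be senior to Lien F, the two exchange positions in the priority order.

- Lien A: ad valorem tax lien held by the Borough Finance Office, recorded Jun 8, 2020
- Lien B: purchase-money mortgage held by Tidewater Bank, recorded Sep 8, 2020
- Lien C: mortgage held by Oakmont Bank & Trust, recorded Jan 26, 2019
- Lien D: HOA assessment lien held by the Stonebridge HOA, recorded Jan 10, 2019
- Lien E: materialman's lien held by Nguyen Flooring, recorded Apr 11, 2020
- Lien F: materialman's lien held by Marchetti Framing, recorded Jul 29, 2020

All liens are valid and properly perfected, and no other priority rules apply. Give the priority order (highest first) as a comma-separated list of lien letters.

A, F, C, E, D, B

Effective dates after the stated exceptions: B was recorded 159 days after the deed, outside the 60-day window, so it keeps its recording date.
As an ad valorem tax lien, A is senior to every other lien.
The other liens, earliest effective date first: D (Jan 10, 2019), C (Jan 26, 2019), E (Apr 11, 2020), F (Jul 29, 2020), B (Sep 8, 2020).
The subordination applies — D was senior to F — so D and F swap.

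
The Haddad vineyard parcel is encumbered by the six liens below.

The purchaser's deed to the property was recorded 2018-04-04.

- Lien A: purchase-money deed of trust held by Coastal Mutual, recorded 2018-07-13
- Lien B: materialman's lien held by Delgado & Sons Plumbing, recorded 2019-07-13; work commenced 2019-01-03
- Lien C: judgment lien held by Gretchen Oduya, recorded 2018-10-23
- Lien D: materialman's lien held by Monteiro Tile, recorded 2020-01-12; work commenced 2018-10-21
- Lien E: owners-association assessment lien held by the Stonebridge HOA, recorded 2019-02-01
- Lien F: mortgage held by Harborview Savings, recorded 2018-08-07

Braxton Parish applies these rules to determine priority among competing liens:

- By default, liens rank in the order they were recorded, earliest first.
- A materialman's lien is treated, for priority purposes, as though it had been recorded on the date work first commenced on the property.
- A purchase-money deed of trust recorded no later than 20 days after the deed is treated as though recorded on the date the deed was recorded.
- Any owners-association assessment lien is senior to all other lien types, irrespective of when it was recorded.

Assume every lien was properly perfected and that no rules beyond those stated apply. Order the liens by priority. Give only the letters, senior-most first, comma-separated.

Effective dates: A missed the 20-day window (100 days after the deed), so its recording date stands; B's effective date is 2019-01-03, when work began; D relates back to 2018-10-21 (work commenced).
E is an owners-association assessment lien and takes priority over every other lien.
The other liens, earliest effective date first: A (2018-07-13), F (2018-08-07), D (2018-10-21), C (2018-10-23), B (2019-01-03).

E, A, F, D, C, B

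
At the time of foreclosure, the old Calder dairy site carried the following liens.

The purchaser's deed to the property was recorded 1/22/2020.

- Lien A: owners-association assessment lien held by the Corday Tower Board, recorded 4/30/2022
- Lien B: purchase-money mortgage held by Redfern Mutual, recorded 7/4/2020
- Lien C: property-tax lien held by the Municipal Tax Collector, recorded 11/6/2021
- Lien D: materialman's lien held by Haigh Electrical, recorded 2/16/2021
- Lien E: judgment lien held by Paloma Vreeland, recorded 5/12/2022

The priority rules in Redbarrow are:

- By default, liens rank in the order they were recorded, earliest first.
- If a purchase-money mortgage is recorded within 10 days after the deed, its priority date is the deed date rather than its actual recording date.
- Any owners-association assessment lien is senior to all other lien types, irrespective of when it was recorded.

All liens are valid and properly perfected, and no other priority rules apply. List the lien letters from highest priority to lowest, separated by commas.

A, B, D, C, E

Effective dates after the stated exceptions: B was recorded 164 days after the deed, outside the 10-day window, so it keeps its recording date.
A is an owners-association assessment lien, so it outranks all other liens regardless of date.
Remaining liens by effective date: B (7/4/2020), D (2/16/2021), C (11/6/2021), E (5/12/2022).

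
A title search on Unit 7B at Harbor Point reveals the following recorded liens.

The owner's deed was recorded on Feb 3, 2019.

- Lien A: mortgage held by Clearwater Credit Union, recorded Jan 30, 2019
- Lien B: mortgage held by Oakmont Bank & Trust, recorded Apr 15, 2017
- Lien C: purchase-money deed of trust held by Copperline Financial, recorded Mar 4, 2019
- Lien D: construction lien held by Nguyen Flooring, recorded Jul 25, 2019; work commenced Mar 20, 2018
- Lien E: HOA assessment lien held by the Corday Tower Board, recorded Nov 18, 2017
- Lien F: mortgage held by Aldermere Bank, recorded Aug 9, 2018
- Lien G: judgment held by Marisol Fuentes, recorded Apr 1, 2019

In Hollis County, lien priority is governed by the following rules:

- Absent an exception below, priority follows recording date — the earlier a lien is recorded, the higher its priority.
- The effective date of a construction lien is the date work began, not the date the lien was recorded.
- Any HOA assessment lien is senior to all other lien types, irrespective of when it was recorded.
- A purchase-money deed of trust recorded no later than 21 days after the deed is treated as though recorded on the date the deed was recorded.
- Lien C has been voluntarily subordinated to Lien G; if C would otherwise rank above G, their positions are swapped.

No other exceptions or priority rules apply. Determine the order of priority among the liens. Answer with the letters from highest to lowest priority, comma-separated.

First, effective dates: C was recorded 29 days after the deed — beyond 21 days — so no relation-back applies; D's effective date is Mar 20, 2018, when work began.
E is an HOA assessment lien, so it outranks all other liens regardless of date.
Remaining liens by effective date: B (Apr 15, 2017), D (Mar 20, 2018), F (Aug 9, 2018), A (Jan 30, 2019), C (Mar 4, 2019), G (Apr 1, 2019).
C is senior to G before the subordination, so the two trade places.

E, B, D, F, A, G, C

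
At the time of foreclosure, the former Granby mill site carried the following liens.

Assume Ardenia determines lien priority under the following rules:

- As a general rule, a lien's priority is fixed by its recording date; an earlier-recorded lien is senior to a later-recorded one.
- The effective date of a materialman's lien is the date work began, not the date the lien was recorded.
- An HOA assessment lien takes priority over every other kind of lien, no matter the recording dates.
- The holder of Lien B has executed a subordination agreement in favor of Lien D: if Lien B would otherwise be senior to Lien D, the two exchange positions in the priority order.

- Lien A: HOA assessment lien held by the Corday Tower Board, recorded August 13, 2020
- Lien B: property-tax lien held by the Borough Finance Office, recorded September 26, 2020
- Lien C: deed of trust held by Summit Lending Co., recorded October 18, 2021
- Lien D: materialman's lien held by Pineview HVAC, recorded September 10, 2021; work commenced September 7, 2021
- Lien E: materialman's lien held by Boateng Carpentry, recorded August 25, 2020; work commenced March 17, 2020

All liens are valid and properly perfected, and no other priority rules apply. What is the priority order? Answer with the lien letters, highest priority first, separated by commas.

A, E, D, B, C

Adjusting effective dates: D's effective date is September 7, 2021, when work began; E's effective date is March 17, 2020, when work began.
As an HOA assessment lien, A is senior to every other lien.
The other liens, earliest effective date first: E (March 17, 2020), B (September 26, 2020), D (September 7, 2021), C (October 18, 2021).
Because B would otherwise rank above D, the subordination swaps them.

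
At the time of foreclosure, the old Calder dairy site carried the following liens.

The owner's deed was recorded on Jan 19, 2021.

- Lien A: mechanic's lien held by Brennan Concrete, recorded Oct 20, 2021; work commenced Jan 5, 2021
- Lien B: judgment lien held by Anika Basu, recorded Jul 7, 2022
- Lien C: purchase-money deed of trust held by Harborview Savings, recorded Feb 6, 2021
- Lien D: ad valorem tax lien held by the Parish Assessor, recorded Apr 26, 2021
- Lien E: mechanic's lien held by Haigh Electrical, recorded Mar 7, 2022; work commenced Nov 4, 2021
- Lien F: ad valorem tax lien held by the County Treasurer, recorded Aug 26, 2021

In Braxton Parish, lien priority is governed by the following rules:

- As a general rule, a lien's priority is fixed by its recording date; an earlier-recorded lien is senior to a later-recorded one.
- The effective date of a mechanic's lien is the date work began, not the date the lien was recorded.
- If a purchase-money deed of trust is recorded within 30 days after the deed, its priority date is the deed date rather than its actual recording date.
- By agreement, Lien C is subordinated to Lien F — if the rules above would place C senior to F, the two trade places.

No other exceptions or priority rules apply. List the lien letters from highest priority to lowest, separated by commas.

Effective dates after the stated exceptions: A's effective date is Jan 5, 2021, when work began; C's effective date is the deed date, Jan 19, 2021; E relates back to Nov 4, 2021 (work commenced).
By effective date, earliest first: A (Jan 5, 2021), C (Jan 19, 2021), D (Apr 26, 2021), F (Aug 26, 2021), E (Nov 4, 2021), B (Jul 7, 2022).
The subordination applies — C was senior to F — so C and F swap.

A, F, D, C, E, B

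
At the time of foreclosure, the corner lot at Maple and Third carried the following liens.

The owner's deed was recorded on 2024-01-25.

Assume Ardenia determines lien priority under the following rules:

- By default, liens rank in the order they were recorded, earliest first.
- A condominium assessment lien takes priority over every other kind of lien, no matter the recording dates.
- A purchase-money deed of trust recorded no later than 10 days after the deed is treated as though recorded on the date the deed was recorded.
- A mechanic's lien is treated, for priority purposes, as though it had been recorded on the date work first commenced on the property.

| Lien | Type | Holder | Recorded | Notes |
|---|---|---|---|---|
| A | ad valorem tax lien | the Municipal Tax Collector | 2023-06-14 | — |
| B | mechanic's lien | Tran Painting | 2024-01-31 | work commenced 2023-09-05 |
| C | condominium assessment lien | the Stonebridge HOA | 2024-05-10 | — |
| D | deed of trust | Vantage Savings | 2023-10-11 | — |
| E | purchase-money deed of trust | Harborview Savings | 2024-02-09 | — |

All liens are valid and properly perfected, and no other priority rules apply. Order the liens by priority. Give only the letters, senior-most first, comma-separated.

Adjusting effective dates: B relates back to 2023-09-05 (work commenced); E was recorded 15 days after the deed — beyond 10 days — so no relation-back applies.
C is a condominium assessment lien and takes priority over every other lien.
Ordering the rest by effective date: A (2023-06-14), B (2023-09-05), D (2023-10-11), E (2024-02-09).

C, A, B, D, E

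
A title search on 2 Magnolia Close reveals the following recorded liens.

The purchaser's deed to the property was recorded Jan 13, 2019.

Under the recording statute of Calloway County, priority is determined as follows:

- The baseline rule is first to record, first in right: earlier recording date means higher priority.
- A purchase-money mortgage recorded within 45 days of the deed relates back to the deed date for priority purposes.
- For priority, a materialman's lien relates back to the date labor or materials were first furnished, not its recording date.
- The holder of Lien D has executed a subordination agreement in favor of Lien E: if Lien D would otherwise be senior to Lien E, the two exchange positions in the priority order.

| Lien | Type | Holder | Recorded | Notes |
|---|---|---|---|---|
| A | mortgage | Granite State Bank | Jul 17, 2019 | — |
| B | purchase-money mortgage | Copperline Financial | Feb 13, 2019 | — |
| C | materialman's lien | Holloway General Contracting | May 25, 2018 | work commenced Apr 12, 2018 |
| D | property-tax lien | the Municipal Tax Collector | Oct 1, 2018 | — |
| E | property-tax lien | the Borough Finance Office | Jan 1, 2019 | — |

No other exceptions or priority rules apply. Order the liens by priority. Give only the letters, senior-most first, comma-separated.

Effective dates: B's effective date is the deed date, Jan 13, 2019; C is treated as recorded Apr 12, 2018, the work-commencement date.
By effective date, earliest first: C (Apr 12, 2018), D (Oct 1, 2018), E (Jan 1, 2019), B (Jan 13, 2019), A (Jul 17, 2019).
The subordination applies — D was senior to E — so D and E swap.

C, E, D, B, A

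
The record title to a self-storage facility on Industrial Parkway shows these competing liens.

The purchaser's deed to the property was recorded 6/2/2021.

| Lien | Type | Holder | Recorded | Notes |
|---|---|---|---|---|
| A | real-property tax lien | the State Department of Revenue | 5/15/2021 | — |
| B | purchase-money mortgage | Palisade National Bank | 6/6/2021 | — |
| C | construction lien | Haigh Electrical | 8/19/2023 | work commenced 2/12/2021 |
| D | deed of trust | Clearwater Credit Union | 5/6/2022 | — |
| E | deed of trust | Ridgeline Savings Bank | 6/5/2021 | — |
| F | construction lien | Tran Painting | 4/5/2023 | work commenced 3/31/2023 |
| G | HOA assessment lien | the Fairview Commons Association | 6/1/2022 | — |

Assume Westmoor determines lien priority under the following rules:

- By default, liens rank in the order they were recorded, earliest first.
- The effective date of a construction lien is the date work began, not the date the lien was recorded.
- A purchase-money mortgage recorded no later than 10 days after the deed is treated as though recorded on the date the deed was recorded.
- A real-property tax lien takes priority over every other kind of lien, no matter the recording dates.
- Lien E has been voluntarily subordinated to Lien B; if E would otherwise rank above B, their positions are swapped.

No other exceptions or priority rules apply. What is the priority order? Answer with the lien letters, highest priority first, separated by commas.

Effective dates after the stated exceptions: B relates back to the deed date 6/2/2021; C's effective date is 2/12/2021, when work began; F relates back to 3/31/2023 (work commenced).
A is a real-property tax lien, so it outranks all other liens regardless of date.
The other liens, earliest effective date first: C (2/12/2021), B (6/2/2021), E (6/5/2021), D (5/6/2022), G (6/1/2022), F (3/31/2023).
E already ranks below B; the subordination has no effect.

A, C, B, E, D, G, F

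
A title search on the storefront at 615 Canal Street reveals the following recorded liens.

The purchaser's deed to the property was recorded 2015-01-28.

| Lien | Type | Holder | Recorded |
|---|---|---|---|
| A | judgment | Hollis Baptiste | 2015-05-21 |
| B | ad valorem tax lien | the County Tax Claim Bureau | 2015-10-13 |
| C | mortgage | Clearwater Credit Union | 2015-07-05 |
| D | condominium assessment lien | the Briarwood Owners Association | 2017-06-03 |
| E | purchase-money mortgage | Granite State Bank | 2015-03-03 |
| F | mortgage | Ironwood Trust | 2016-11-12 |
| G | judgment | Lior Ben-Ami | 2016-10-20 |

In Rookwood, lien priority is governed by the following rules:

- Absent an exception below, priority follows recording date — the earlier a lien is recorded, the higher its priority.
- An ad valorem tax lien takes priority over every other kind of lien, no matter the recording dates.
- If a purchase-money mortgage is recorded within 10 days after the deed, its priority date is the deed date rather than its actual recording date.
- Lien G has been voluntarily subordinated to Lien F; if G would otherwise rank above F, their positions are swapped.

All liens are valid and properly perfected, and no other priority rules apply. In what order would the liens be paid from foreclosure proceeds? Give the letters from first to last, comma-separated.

B, E, A, C, F, G, D

Effective dates: E missed the 10-day window (34 days after the deed), so its recording date stands.
B, as an ad valorem tax lien, has superpriority and ranks first.
The other liens, earliest effective date first: E (2015-03-03), A (2015-05-21), C (2015-07-05), G (2016-10-20), F (2016-11-12), D (2017-06-03).
G would otherwise be senior to F, so under the subordination agreement G and F exchange positions.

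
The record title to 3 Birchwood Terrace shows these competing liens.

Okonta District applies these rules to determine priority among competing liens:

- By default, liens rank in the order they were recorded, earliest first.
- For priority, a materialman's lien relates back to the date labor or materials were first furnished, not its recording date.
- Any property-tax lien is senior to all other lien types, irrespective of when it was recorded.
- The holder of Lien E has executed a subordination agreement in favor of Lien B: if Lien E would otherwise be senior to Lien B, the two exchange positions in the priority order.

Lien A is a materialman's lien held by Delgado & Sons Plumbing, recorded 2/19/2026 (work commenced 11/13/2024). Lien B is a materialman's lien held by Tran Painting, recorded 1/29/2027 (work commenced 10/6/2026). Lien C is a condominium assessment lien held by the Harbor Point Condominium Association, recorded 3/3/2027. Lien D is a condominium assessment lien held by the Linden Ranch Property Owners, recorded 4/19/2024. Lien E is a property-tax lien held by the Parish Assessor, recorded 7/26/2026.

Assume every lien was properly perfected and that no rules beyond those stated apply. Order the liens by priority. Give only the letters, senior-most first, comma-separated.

B, D, A, E, C

Effective dates: A is treated as recorded 11/13/2024, the work-commencement date; B is treated as recorded 10/6/2026, the work-commencement date.
E, as a property-tax lien, has superpriority and ranks first.
Remaining liens by effective date: D (4/19/2024), A (11/13/2024), B (10/6/2026), C (3/3/2027).
E is senior to B before the subordination, so the two trade places.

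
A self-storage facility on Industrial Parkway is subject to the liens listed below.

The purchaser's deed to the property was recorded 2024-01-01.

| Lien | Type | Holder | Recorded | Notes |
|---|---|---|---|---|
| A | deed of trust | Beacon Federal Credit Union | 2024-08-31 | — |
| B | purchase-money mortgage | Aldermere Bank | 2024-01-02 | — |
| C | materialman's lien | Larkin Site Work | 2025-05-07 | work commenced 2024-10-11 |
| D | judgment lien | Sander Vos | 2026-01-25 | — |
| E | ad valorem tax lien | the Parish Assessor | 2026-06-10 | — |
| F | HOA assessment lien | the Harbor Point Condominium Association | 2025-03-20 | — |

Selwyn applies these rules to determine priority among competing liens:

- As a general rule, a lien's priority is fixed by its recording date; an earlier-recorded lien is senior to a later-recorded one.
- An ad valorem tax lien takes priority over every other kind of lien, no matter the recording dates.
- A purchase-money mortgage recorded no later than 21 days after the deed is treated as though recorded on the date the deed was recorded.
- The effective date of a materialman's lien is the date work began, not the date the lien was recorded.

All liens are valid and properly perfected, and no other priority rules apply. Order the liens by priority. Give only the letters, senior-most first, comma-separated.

E, B, A, C, F, D

Effective dates: B's effective date is the deed date, 2024-01-01; C relates back to 2024-10-11 (work commenced).
E, as an ad valorem tax lien, has superpriority and ranks first.
The other liens, earliest effective date first: B (2024-01-01), A (2024-08-31), C (2024-10-11), F (2025-03-20), D (2026-01-25).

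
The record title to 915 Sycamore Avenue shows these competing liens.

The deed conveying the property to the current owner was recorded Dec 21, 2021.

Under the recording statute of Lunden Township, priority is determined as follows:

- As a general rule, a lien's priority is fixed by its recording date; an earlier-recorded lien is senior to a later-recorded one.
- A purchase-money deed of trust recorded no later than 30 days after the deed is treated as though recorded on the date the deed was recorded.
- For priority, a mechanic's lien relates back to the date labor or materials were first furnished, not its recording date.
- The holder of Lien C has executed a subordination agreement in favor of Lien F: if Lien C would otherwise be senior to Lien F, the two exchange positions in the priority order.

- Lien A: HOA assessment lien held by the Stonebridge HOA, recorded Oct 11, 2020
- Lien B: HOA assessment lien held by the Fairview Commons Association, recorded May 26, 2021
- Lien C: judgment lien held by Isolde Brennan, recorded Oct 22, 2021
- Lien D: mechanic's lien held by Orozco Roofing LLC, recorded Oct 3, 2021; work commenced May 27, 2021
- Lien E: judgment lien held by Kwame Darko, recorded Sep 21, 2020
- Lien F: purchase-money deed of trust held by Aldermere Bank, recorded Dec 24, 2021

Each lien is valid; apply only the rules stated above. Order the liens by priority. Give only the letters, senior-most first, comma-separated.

E, A, B, D, F, C

First, effective dates: D's effective date is May 27, 2021, when work began; F was recorded within the 30-day window, so its effective date is the deed date Dec 21, 2021.
By effective date, earliest first: E (Sep 21, 2020), A (Oct 11, 2020), B (May 26, 2021), D (May 27, 2021), C (Oct 22, 2021), F (Dec 21, 2021).
C would otherwise be senior to F, so under the subordination agreement C and F exchange positions.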